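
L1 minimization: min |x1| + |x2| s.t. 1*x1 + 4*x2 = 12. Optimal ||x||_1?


Axis intercepts:
  x1 = 12, x2 = 0: L1 = 12
  x1 = 0, x2 = 3: L1 = 3
x* = (0, 3)
||x*||_1 = 3.

3


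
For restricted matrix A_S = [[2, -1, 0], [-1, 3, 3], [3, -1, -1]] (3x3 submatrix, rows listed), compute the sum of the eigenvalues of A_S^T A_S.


Sum of eigenvalues of A_S^T A_S = trace(A_S^T A_S) = sum of squared column norms of A_S.
A_S^T A_S diagonal: [14, 11, 10].
trace = 14 + 11 + 10 = 35.

35


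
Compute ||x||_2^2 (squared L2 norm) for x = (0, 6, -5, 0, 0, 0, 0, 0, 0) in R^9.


Non-zero entries: [(1, 6), (2, -5)]
Squares: [36, 25]
||x||_2^2 = sum = 61.

61


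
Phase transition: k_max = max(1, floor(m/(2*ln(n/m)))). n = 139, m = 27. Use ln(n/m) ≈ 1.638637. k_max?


n/m = 139/27.
ln(n/m) ≈ 1.638637.
2*ln(n/m) ≈ 3.277274.
m/(2*ln(n/m)) ≈ 27/3.277274 ≈ 8.2386.
floor = 8.
k_max = max(1, 8) = 8.

8


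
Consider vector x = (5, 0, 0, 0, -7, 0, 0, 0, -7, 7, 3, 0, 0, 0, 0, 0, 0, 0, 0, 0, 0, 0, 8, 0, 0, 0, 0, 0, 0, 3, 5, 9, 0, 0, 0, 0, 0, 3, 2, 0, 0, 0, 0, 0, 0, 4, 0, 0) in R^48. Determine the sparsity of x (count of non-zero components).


Non-zero positions: [0, 4, 8, 9, 10, 22, 29, 30, 31, 37, 38, 45].
Sparsity = 12.

12


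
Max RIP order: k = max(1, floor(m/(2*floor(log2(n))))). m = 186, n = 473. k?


floor(log2(473)) = 8.
2*8 = 16.
m/(2*floor(log2(n))) = 186/16 ≈ 11.625.
floor = 11.
k = max(1, 11) = 11.

11


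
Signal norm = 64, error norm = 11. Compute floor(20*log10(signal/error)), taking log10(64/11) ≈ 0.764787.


||x||/||e|| = 64/11.
log10(64/11) ≈ 0.764787.
20*log10(||x||/||e||) ≈ 20*0.764787 = 15.29574.
floor(15.29574) = 15.

15


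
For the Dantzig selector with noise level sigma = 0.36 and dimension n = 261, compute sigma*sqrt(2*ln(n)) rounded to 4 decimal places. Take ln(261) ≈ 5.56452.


ln(261) ≈ 5.56452.
2*ln(n) ≈ 11.12904.
sqrt(2*ln(n)) ≈ sqrt(11.12904) ≈ 3.336022.
threshold ≈ 0.36*3.336022 = 1.20096792 ≈ 1.2010.

1.2010


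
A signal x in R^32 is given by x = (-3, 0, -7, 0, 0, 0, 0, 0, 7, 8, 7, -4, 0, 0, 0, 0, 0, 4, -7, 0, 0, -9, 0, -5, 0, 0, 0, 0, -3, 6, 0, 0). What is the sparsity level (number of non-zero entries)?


Non-zero positions: [0, 2, 8, 9, 10, 11, 17, 18, 21, 23, 28, 29].
Sparsity = 12.

12


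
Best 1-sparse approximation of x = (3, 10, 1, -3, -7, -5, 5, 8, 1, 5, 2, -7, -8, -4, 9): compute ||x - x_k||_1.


Sorted |x_i| descending: [10, 9, 8, 8, 7, 7, 5, 5, 5, 4, 3, 3, 2, 1, 1]
Keep top 1: [10]
Tail entries: [9, 8, 8, 7, 7, 5, 5, 5, 4, 3, 3, 2, 1, 1]
L1 error = sum of tail = 68.

68


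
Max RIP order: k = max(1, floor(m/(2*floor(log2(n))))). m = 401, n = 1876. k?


floor(log2(1876)) = 10.
2*10 = 20.
m/(2*floor(log2(n))) = 401/20 ≈ 20.05.
floor = 20.
k = max(1, 20) = 20.

20


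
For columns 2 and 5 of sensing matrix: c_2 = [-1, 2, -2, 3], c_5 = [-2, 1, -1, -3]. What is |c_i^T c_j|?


Inner product: -1*-2 + 2*1 + -2*-1 + 3*-3
Products: [2, 2, 2, -9]
Sum = -3.
|dot| = 3.

3


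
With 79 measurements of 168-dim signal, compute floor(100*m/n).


100*m/n = 100*79/168 ≈ 47.0238.
floor = 47.

47


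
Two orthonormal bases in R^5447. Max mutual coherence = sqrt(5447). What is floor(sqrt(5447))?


73^2 = 5329 <= 5447 < 5476 = 74^2, so 73 <= sqrt(5447) < 74.
floor(sqrt(5447)) = 73.

73


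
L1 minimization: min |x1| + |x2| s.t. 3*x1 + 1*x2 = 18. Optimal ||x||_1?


Axis intercepts:
  x1 = 6, x2 = 0: L1 = 6
  x1 = 0, x2 = 18: L1 = 18
x* = (6, 0)
||x*||_1 = 6.

6


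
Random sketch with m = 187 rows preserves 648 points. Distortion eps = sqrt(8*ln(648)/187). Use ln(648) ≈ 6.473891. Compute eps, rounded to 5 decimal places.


ln(648) ≈ 6.473891.
8*ln(N)/m ≈ 8*6.473891/187 ≈ 0.2769579.
eps = sqrt(0.2769579) ≈ 0.5262679 ≈ 0.52627.

0.52627


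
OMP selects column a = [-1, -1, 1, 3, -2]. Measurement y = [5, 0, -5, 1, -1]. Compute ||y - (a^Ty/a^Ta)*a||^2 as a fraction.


a^T a = 16.
a^T y = -5.
coeff = -5/16 = -5/16.
||r||^2 = 807/16.

807/16


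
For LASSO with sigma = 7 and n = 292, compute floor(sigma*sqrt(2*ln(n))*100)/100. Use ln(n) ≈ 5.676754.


ln(292) ≈ 5.676754.
2*ln(n) ≈ 11.353508.
sqrt(2*ln(n)) ≈ sqrt(11.353508) ≈ 3.369497.
lambda ≈ 7*3.369497 = 23.586479.
floor(lambda*100)/100 = 23.58.

23.58


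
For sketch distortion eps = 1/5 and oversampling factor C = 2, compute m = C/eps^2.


1/eps = 5.
(1/eps)^2 = 25.
m = 2*25 = 50.

50


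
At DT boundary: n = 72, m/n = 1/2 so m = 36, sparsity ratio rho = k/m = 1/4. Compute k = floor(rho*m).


m = 1/2*72 = 36.
rho = 1/4.
rho*m = 1/4*36 = 9.
k = floor(9) = 9.

9


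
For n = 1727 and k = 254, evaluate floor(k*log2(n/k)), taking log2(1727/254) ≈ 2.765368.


log2(n/k) = log2(1727/254) ≈ 2.765368.
k*log2(n/k) ≈ 254*2.765368 = 702.403472.
floor(702.403472) = 702.

702


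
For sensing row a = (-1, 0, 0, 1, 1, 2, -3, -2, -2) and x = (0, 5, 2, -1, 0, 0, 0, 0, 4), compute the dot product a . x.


Non-zero terms: ['0*5', '0*2', '1*-1', '-2*4']
Products: [0, 0, -1, -8]
y = sum = -9.

-9


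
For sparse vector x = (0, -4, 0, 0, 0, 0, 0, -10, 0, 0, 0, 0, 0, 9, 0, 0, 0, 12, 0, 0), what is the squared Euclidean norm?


Non-zero entries: [(1, -4), (7, -10), (13, 9), (17, 12)]
Squares: [16, 100, 81, 144]
||x||_2^2 = sum = 341.

341


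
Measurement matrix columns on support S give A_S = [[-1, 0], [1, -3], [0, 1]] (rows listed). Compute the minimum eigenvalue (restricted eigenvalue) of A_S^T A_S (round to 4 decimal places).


A_S^T A_S = [[2, -3], [-3, 10]].
trace = 12.
det = 11.
disc = trace^2 - 4*det = 144 - 4*11 = 100.
sqrt(100) = 10.
lam_min = (12 - 10)/2 = 1 = 1.0000.

1.0000


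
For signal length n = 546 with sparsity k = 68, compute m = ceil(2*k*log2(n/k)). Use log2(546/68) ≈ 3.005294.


log2(n/k) = log2(546/68) ≈ 3.005294.
2*k*log2(n/k) ≈ 2*68*3.005294 = 408.719984.
m = ceil(408.719984) = 409.

409


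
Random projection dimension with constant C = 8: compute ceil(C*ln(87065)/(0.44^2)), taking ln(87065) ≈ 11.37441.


ln(87065) ≈ 11.37441.
eps^2 = 0.44^2 = 0.1936.
C*ln(N)/eps^2 ≈ 8*11.37441/0.1936 ≈ 470.0169.
m = ceil(470.0169) = 471.

471


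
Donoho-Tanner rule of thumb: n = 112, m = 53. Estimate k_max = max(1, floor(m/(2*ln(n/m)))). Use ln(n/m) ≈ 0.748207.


n/m = 112/53.
ln(n/m) ≈ 0.748207.
2*ln(n/m) ≈ 1.496414.
m/(2*ln(n/m)) ≈ 53/1.496414 ≈ 35.418.
floor = 35.
k_max = max(1, 35) = 35.

35


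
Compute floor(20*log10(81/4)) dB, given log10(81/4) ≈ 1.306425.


||x||/||e|| = 81/4.
log10(81/4) ≈ 1.306425.
20*log10(||x||/||e||) ≈ 20*1.306425 = 26.1285.
floor(26.1285) = 26.

26


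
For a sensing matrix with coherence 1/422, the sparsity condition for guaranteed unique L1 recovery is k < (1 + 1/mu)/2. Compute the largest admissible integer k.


1/mu = 422.
1 + 1/mu = 423.
(1 + 1/mu)/2 = 211.5 is not an integer, so k_max = floor(211.5) = 211.

211


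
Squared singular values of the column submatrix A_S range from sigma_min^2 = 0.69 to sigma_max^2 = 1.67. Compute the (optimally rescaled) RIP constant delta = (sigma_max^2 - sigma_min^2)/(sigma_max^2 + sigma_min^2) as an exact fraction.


lambda_max - lambda_min = 1.67 - 0.69 = 0.98.
lambda_max + lambda_min = 1.67 + 0.69 = 2.36.
delta = 0.98/2.36 = 98/236 = 49/118.

49/118


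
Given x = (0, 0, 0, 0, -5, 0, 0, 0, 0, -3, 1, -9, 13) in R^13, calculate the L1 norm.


Non-zero entries: [(4, -5), (9, -3), (10, 1), (11, -9), (12, 13)]
Absolute values: [5, 3, 1, 9, 13]
||x||_1 = sum = 31.

31


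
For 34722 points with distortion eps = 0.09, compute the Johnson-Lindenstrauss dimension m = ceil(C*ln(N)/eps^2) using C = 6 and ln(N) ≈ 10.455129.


ln(34722) ≈ 10.455129.
eps^2 = 0.09^2 = 0.0081.
C*ln(N)/eps^2 ≈ 6*10.455129/0.0081 ≈ 7744.54.
m = ceil(7744.54) = 7745.

7745


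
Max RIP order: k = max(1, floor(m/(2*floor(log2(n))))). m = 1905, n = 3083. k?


floor(log2(3083)) = 11.
2*11 = 22.
m/(2*floor(log2(n))) = 1905/22 ≈ 86.5909.
floor = 86.
k = max(1, 86) = 86.

86


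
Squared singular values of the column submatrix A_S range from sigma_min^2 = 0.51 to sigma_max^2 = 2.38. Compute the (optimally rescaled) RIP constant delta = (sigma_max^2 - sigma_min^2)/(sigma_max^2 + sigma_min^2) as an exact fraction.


lambda_max - lambda_min = 2.38 - 0.51 = 1.87.
lambda_max + lambda_min = 2.38 + 0.51 = 2.89.
delta = 1.87/2.89 = 187/289 = 11/17.

11/17


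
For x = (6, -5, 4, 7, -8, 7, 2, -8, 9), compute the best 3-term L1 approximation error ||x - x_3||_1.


Sorted |x_i| descending: [9, 8, 8, 7, 7, 6, 5, 4, 2]
Keep top 3: [9, 8, 8]
Tail entries: [7, 7, 6, 5, 4, 2]
L1 error = sum of tail = 31.

31


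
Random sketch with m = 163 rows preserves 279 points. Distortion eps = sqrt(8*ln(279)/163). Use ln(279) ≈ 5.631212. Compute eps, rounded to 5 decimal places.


ln(279) ≈ 5.631212.
8*ln(N)/m ≈ 8*5.631212/163 ≈ 0.2763785.
eps = sqrt(0.2763785) ≈ 0.5257171 ≈ 0.52572.

0.52572


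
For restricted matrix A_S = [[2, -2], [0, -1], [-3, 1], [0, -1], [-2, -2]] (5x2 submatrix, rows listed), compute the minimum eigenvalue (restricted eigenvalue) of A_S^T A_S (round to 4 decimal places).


A_S^T A_S = [[17, -3], [-3, 11]].
trace = 28.
det = 178.
disc = trace^2 - 4*det = 784 - 4*178 = 72.
sqrt(72) ≈ 8.485281.
lam_min = (28 - sqrt(72))/2 ≈ (28 - 8.485281)/2 = 9.7573595 ≈ 9.7574.

9.7574


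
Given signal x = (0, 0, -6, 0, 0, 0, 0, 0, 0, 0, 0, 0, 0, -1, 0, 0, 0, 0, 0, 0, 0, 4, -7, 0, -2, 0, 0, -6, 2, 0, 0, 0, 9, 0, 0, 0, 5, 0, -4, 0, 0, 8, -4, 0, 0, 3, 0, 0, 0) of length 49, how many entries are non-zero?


Non-zero positions: [2, 13, 21, 22, 24, 27, 28, 32, 36, 38, 41, 42, 45].
Sparsity = 13.

13


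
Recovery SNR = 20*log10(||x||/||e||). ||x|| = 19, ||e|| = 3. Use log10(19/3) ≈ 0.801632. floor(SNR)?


||x||/||e|| = 19/3.
log10(19/3) ≈ 0.801632.
20*log10(||x||/||e||) ≈ 20*0.801632 = 16.03264.
floor(16.03264) = 16.

16


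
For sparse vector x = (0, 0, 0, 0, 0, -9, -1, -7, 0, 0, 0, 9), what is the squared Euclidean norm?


Non-zero entries: [(5, -9), (6, -1), (7, -7), (11, 9)]
Squares: [81, 1, 49, 81]
||x||_2^2 = sum = 212.

212


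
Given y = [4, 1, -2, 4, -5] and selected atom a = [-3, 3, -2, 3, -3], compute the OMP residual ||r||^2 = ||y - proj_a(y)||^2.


a^T a = 40.
a^T y = 22.
coeff = 22/40 = 11/20.
||r||^2 = 499/10.

499/10


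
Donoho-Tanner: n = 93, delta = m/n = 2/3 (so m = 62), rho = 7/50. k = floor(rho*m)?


m = 2/3*93 = 62.
rho = 7/50.
rho*m = 7/50*62 = 8.68.
k = floor(8.68) = 8.

8


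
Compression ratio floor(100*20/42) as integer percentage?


100*m/n = 100*20/42 ≈ 47.619.
floor = 47.

47


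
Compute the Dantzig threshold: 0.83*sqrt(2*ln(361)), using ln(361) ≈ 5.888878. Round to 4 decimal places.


ln(361) ≈ 5.888878.
2*ln(n) ≈ 11.777756.
sqrt(2*ln(n)) ≈ sqrt(11.777756) ≈ 3.431874.
threshold ≈ 0.83*3.431874 = 2.84845542 ≈ 2.8485.

2.8485


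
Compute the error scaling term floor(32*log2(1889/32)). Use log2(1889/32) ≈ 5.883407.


log2(n/k) = log2(1889/32) ≈ 5.883407.
k*log2(n/k) ≈ 32*5.883407 = 188.269024.
floor(188.269024) = 188.

188


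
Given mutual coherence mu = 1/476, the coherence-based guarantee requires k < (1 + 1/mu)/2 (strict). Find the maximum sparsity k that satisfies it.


1/mu = 476.
1 + 1/mu = 477.
(1 + 1/mu)/2 = 238.5 is not an integer, so k_max = floor(238.5) = 238.

238


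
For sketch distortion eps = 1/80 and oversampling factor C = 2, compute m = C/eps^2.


1/eps = 80.
(1/eps)^2 = 6400.
m = 2*6400 = 12800.

12800


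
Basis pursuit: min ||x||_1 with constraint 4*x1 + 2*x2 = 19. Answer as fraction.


Axis intercepts:
  x1 = 19/4, x2 = 0: L1 = 19/4
  x1 = 0, x2 = 19/2: L1 = 19/2
x* = (19/4, 0)
||x*||_1 = 19/4.

19/4


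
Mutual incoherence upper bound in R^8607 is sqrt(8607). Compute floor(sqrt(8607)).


92^2 = 8464 <= 8607 < 8649 = 93^2, so 92 <= sqrt(8607) < 93.
floor(sqrt(8607)) = 92.

92


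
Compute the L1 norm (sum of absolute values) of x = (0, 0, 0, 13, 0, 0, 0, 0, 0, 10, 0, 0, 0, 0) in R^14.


Non-zero entries: [(3, 13), (9, 10)]
Absolute values: [13, 10]
||x||_1 = sum = 23.

23


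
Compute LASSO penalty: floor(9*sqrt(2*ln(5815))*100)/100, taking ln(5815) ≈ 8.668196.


ln(5815) ≈ 8.668196.
2*ln(n) ≈ 17.336392.
sqrt(2*ln(n)) ≈ sqrt(17.336392) ≈ 4.163699.
lambda ≈ 9*4.163699 = 37.473291.
floor(lambda*100)/100 = 37.47.

37.47


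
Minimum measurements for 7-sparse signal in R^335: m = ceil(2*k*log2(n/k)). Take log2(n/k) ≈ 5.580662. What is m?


log2(n/k) = log2(335/7) ≈ 5.580662.
2*k*log2(n/k) ≈ 2*7*5.580662 = 78.129268.
m = ceil(78.129268) = 79.

79


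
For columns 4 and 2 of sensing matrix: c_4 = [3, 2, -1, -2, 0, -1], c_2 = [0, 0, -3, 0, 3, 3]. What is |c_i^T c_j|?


Inner product: 3*0 + 2*0 + -1*-3 + -2*0 + 0*3 + -1*3
Products: [0, 0, 3, 0, 0, -3]
Sum = 0.
|dot| = 0.

0


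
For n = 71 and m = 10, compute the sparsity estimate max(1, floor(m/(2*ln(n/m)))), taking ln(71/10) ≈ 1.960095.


n/m = 71/10.
ln(n/m) ≈ 1.960095.
2*ln(n/m) ≈ 3.92019.
m/(2*ln(n/m)) ≈ 10/3.92019 ≈ 2.5509.
floor = 2.
k_max = max(1, 2) = 2.

2


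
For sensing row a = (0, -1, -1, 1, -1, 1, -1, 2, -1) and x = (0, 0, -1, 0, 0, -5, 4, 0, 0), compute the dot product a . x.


Non-zero terms: ['-1*-1', '1*-5', '-1*4']
Products: [1, -5, -4]
y = sum = -8.

-8


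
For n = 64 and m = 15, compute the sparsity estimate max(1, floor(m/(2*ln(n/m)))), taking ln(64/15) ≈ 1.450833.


n/m = 64/15.
ln(n/m) ≈ 1.450833.
2*ln(n/m) ≈ 2.901666.
m/(2*ln(n/m)) ≈ 15/2.901666 ≈ 5.1694.
floor = 5.
k_max = max(1, 5) = 5.

5


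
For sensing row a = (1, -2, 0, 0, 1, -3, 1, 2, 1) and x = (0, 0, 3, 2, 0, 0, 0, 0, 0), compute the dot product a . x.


Non-zero terms: ['0*3', '0*2']
Products: [0, 0]
y = sum = 0.

0


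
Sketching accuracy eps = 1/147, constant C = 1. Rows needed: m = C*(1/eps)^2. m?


1/eps = 147.
(1/eps)^2 = 21609.
m = 1*21609 = 21609.

21609


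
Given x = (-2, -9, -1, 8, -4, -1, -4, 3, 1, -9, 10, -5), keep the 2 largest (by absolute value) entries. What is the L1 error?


Sorted |x_i| descending: [10, 9, 9, 8, 5, 4, 4, 3, 2, 1, 1, 1]
Keep top 2: [10, 9]
Tail entries: [9, 8, 5, 4, 4, 3, 2, 1, 1, 1]
L1 error = sum of tail = 38.

38


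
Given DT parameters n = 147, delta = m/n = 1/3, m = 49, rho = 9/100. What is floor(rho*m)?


m = 1/3*147 = 49.
rho = 9/100.
rho*m = 9/100*49 = 4.41.
k = floor(4.41) = 4.

4


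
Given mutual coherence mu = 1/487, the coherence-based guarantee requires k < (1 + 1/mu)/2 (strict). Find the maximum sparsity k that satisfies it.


1/mu = 487.
1 + 1/mu = 488.
(1 + 1/mu)/2 = 244 is an integer and the inequality is strict, so k_max = 244 - 1 = 243.

243


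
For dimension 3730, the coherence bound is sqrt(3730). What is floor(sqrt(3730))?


61^2 = 3721 <= 3730 < 3844 = 62^2, so 61 <= sqrt(3730) < 62.
floor(sqrt(3730)) = 61.

61


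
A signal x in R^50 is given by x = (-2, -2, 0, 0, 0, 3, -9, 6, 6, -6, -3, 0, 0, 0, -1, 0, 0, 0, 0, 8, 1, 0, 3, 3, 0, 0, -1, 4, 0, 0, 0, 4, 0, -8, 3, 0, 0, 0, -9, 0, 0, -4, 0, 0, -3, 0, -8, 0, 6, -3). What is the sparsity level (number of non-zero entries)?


Non-zero positions: [0, 1, 5, 6, 7, 8, 9, 10, 14, 19, 20, 22, 23, 26, 27, 31, 33, 34, 38, 41, 44, 46, 48, 49].
Sparsity = 24.

24


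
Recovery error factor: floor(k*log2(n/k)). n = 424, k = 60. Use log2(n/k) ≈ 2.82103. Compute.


log2(n/k) = log2(424/60) ≈ 2.82103.
k*log2(n/k) ≈ 60*2.82103 = 169.2618.
floor(169.2618) = 169.

169


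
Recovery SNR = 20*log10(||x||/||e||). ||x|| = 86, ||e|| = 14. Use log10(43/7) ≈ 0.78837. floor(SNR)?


||x||/||e|| = 86/14 = 43/7.
log10(43/7) ≈ 0.78837.
20*log10(||x||/||e||) ≈ 20*0.78837 = 15.7674.
floor(15.7674) = 15.

15


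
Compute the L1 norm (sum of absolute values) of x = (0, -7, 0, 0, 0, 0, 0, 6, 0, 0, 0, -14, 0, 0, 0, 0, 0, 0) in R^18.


Non-zero entries: [(1, -7), (7, 6), (11, -14)]
Absolute values: [7, 6, 14]
||x||_1 = sum = 27.

27


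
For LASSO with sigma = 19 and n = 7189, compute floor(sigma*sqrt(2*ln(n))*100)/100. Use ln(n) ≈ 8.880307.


ln(7189) ≈ 8.880307.
2*ln(n) ≈ 17.760614.
sqrt(2*ln(n)) ≈ sqrt(17.760614) ≈ 4.214334.
lambda ≈ 19*4.214334 = 80.072346.
floor(lambda*100)/100 = 80.07.

80.07


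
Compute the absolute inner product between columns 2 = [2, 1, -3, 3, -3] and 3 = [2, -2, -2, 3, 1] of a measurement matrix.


Inner product: 2*2 + 1*-2 + -3*-2 + 3*3 + -3*1
Products: [4, -2, 6, 9, -3]
Sum = 14.
|dot| = 14.

14


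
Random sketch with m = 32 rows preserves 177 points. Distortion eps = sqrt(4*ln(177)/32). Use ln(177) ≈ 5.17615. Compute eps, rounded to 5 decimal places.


ln(177) ≈ 5.17615.
4*ln(N)/m ≈ 4*5.17615/32 ≈ 0.64701875.
eps = sqrt(0.64701875) ≈ 0.8043748 ≈ 0.80437.

0.80437


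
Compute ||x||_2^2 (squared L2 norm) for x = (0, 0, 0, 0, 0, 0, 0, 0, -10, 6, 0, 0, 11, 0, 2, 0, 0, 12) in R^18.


Non-zero entries: [(8, -10), (9, 6), (12, 11), (14, 2), (17, 12)]
Squares: [100, 36, 121, 4, 144]
||x||_2^2 = sum = 405.

405


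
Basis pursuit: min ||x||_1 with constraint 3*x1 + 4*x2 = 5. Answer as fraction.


Axis intercepts:
  x1 = 5/3, x2 = 0: L1 = 5/3
  x1 = 0, x2 = 5/4: L1 = 5/4
x* = (0, 5/4)
||x*||_1 = 5/4.

5/4


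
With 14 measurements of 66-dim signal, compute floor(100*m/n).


100*m/n = 100*14/66 ≈ 21.2121.
floor = 21.

21


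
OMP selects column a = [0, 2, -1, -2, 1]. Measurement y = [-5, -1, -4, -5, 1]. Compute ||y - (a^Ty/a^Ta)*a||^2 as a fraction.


a^T a = 10.
a^T y = 13.
coeff = 13/10 = 13/10.
||r||^2 = 511/10.

511/10


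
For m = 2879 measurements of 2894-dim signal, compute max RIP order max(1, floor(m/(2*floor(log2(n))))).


floor(log2(2894)) = 11.
2*11 = 22.
m/(2*floor(log2(n))) = 2879/22 ≈ 130.8636.
floor = 130.
k = max(1, 130) = 130.

130


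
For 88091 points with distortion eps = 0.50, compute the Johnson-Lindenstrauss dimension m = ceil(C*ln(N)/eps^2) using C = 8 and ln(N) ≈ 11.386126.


ln(88091) ≈ 11.386126.
eps^2 = 0.50^2 = 0.25.
C*ln(N)/eps^2 ≈ 8*11.386126/0.25 ≈ 364.356.
m = ceil(364.356) = 365.

365


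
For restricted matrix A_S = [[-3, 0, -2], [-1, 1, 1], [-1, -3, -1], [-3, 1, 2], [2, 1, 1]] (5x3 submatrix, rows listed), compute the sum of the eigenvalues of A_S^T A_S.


Sum of eigenvalues of A_S^T A_S = trace(A_S^T A_S) = sum of squared column norms of A_S.
A_S^T A_S diagonal: [24, 12, 11].
trace = 24 + 12 + 11 = 47.

47


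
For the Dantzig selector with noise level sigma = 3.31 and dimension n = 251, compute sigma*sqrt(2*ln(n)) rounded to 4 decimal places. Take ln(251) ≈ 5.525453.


ln(251) ≈ 5.525453.
2*ln(n) ≈ 11.050906.
sqrt(2*ln(n)) ≈ sqrt(11.050906) ≈ 3.32429.
threshold ≈ 3.31*3.32429 = 11.0033999 ≈ 11.0034.

11.0034


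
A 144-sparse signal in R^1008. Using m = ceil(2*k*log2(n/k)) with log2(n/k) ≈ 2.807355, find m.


log2(n/k) = log2(1008/144) ≈ 2.807355.
2*k*log2(n/k) ≈ 2*144*2.807355 = 808.51824.
m = ceil(808.51824) = 809.

809


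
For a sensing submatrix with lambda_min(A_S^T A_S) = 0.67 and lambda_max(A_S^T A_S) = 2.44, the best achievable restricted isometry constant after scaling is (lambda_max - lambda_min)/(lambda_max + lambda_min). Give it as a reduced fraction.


lambda_max - lambda_min = 2.44 - 0.67 = 1.77.
lambda_max + lambda_min = 2.44 + 0.67 = 3.11.
delta = 1.77/3.11 = 177/311.

177/311


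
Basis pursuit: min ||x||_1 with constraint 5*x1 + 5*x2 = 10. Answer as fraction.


Axis intercepts:
  x1 = 2, x2 = 0: L1 = 2
  x1 = 0, x2 = 2: L1 = 2
x* = (2, 0)
||x*||_1 = 2.

2


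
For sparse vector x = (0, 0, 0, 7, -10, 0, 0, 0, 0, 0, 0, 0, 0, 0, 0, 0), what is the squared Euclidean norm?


Non-zero entries: [(3, 7), (4, -10)]
Squares: [49, 100]
||x||_2^2 = sum = 149.

149


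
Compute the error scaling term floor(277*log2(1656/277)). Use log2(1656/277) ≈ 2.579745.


log2(n/k) = log2(1656/277) ≈ 2.579745.
k*log2(n/k) ≈ 277*2.579745 = 714.589365.
floor(714.589365) = 714.

714


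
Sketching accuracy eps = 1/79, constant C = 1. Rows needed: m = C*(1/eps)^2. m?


1/eps = 79.
(1/eps)^2 = 6241.
m = 1*6241 = 6241.

6241


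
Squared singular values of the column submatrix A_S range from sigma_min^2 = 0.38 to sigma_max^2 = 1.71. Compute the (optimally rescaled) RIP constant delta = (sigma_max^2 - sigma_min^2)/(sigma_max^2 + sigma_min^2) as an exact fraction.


lambda_max - lambda_min = 1.71 - 0.38 = 1.33.
lambda_max + lambda_min = 1.71 + 0.38 = 2.09.
delta = 1.33/2.09 = 133/209 = 7/11.

7/11


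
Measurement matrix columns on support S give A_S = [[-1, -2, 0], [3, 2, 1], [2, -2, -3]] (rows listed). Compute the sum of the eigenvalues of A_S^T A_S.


Sum of eigenvalues of A_S^T A_S = trace(A_S^T A_S) = sum of squared column norms of A_S.
A_S^T A_S diagonal: [14, 12, 10].
trace = 14 + 12 + 10 = 36.

36


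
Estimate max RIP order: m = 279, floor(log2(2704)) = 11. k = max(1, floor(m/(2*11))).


floor(log2(2704)) = 11.
2*11 = 22.
m/(2*floor(log2(n))) = 279/22 ≈ 12.6818.
floor = 12.
k = max(1, 12) = 12.

12


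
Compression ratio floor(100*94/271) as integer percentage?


100*m/n = 100*94/271 ≈ 34.6863.
floor = 34.

34


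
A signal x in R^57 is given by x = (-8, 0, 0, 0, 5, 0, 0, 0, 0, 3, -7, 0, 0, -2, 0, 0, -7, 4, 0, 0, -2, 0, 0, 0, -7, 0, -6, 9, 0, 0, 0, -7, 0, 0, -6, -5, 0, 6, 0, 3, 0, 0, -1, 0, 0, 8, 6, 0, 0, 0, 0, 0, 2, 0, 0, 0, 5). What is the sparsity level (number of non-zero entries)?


Non-zero positions: [0, 4, 9, 10, 13, 16, 17, 20, 24, 26, 27, 31, 34, 35, 37, 39, 42, 45, 46, 52, 56].
Sparsity = 21.

21


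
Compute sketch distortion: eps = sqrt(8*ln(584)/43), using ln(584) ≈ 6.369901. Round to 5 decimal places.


ln(584) ≈ 6.369901.
8*ln(N)/m ≈ 8*6.369901/43 ≈ 1.18509786.
eps = sqrt(1.18509786) ≈ 1.088622 ≈ 1.08862.

1.08862


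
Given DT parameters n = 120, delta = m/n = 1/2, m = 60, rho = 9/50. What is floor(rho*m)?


m = 1/2*120 = 60.
rho = 9/50.
rho*m = 9/50*60 = 10.8.
k = floor(10.8) = 10.

10


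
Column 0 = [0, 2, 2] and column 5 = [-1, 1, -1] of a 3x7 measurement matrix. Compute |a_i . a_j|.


Inner product: 0*-1 + 2*1 + 2*-1
Products: [0, 2, -2]
Sum = 0.
|dot| = 0.

0


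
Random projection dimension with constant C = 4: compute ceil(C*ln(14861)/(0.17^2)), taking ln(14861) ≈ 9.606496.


ln(14861) ≈ 9.606496.
eps^2 = 0.17^2 = 0.0289.
C*ln(N)/eps^2 ≈ 4*9.606496/0.0289 ≈ 1329.6188.
m = ceil(1329.6188) = 1330.

1330


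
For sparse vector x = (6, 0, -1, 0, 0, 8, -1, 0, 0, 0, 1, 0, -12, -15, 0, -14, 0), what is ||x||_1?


Non-zero entries: [(0, 6), (2, -1), (5, 8), (6, -1), (10, 1), (12, -12), (13, -15), (15, -14)]
Absolute values: [6, 1, 8, 1, 1, 12, 15, 14]
||x||_1 = sum = 58.

58


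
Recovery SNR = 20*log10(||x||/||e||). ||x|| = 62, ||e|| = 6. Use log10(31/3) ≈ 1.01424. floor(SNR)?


||x||/||e|| = 62/6 = 31/3.
log10(31/3) ≈ 1.01424.
20*log10(||x||/||e||) ≈ 20*1.01424 = 20.2848.
floor(20.2848) = 20.

20


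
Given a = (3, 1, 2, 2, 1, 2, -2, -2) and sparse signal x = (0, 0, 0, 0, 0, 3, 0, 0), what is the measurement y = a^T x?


Non-zero terms: ['2*3']
Products: [6]
y = sum = 6.

6


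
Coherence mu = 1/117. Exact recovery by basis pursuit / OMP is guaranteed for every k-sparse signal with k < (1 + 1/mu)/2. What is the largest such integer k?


1/mu = 117.
1 + 1/mu = 118.
(1 + 1/mu)/2 = 59 is an integer and the inequality is strict, so k_max = 59 - 1 = 58.

58


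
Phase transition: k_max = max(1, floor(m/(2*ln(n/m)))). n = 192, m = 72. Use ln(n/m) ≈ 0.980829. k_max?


n/m = 192/72 = 8/3.
ln(n/m) ≈ 0.980829.
2*ln(n/m) ≈ 1.961658.
m/(2*ln(n/m)) ≈ 72/1.961658 ≈ 36.7036.
floor = 36.
k_max = max(1, 36) = 36.

36


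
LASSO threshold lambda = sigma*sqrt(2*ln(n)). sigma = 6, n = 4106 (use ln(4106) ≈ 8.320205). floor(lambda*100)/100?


ln(4106) ≈ 8.320205.
2*ln(n) ≈ 16.64041.
sqrt(2*ln(n)) ≈ sqrt(16.64041) ≈ 4.079266.
lambda ≈ 6*4.079266 = 24.475596.
floor(lambda*100)/100 = 24.47.

24.47


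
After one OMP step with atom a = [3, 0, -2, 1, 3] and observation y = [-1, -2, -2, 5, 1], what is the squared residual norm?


a^T a = 23.
a^T y = 9.
coeff = 9/23 = 9/23.
||r||^2 = 724/23.

724/23


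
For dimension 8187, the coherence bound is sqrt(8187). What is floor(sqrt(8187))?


90^2 = 8100 <= 8187 < 8281 = 91^2, so 90 <= sqrt(8187) < 91.
floor(sqrt(8187)) = 90.

90


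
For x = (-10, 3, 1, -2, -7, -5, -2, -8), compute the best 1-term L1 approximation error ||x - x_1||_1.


Sorted |x_i| descending: [10, 8, 7, 5, 3, 2, 2, 1]
Keep top 1: [10]
Tail entries: [8, 7, 5, 3, 2, 2, 1]
L1 error = sum of tail = 28.

28


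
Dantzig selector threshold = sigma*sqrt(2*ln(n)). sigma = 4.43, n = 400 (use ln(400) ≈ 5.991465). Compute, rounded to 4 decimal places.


ln(400) ≈ 5.991465.
2*ln(n) ≈ 11.98293.
sqrt(2*ln(n)) ≈ sqrt(11.98293) ≈ 3.461637.
threshold ≈ 4.43*3.461637 = 15.33505191 ≈ 15.3351.

15.3351


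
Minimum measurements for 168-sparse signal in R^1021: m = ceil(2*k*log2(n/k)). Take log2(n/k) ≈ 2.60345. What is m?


log2(n/k) = log2(1021/168) ≈ 2.60345.
2*k*log2(n/k) ≈ 2*168*2.60345 = 874.7592.
m = ceil(874.7592) = 875.

875


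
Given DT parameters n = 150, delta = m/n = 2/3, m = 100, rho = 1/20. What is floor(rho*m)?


m = 2/3*150 = 100.
rho = 1/20.
rho*m = 1/20*100 = 5.
k = floor(5) = 5.

5


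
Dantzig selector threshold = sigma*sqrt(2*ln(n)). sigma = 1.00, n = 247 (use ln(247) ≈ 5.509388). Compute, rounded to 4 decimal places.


ln(247) ≈ 5.509388.
2*ln(n) ≈ 11.018776.
sqrt(2*ln(n)) ≈ sqrt(11.018776) ≈ 3.319454.
threshold ≈ 1.00*3.319454 = 3.319454 ≈ 3.3195.

3.3195


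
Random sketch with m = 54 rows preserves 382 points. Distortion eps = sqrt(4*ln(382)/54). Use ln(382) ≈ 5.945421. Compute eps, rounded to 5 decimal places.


ln(382) ≈ 5.945421.
4*ln(N)/m ≈ 4*5.945421/54 ≈ 0.44040156.
eps = sqrt(0.44040156) ≈ 0.6636276 ≈ 0.66363.

0.66363


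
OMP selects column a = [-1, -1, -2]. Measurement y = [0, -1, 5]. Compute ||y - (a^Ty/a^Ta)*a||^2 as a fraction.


a^T a = 6.
a^T y = -9.
coeff = -9/6 = -3/2.
||r||^2 = 25/2.

25/2


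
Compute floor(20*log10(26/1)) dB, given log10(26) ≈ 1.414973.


||x||/||e|| = 26/1 = 26.
log10(26) ≈ 1.414973.
20*log10(||x||/||e||) ≈ 20*1.414973 = 28.29946.
floor(28.29946) = 28.

28


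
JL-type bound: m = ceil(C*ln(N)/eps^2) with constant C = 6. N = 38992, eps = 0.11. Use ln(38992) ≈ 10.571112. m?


ln(38992) ≈ 10.571112.
eps^2 = 0.11^2 = 0.0121.
C*ln(N)/eps^2 ≈ 6*10.571112/0.0121 ≈ 5241.8737.
m = ceil(5241.8737) = 5242.

5242


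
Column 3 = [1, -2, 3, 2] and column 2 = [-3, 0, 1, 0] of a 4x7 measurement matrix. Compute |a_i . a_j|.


Inner product: 1*-3 + -2*0 + 3*1 + 2*0
Products: [-3, 0, 3, 0]
Sum = 0.
|dot| = 0.

0


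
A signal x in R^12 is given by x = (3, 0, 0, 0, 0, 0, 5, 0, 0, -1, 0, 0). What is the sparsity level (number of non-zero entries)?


Non-zero positions: [0, 6, 9].
Sparsity = 3.

3


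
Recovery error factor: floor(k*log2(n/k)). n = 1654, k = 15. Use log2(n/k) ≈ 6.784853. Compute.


log2(n/k) = log2(1654/15) ≈ 6.784853.
k*log2(n/k) ≈ 15*6.784853 = 101.772795.
floor(101.772795) = 101.

101


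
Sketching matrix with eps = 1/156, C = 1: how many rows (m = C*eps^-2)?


1/eps = 156.
(1/eps)^2 = 24336.
m = 1*24336 = 24336.

24336


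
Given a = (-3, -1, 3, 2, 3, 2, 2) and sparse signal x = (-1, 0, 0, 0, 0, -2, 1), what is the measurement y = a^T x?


Non-zero terms: ['-3*-1', '2*-2', '2*1']
Products: [3, -4, 2]
y = sum = 1.

1


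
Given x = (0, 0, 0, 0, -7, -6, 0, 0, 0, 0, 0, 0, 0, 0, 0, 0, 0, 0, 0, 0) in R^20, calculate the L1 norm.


Non-zero entries: [(4, -7), (5, -6)]
Absolute values: [7, 6]
||x||_1 = sum = 13.

13


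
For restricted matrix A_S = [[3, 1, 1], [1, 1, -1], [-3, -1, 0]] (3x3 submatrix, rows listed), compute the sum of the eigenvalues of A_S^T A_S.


Sum of eigenvalues of A_S^T A_S = trace(A_S^T A_S) = sum of squared column norms of A_S.
A_S^T A_S diagonal: [19, 3, 2].
trace = 19 + 3 + 2 = 24.

24


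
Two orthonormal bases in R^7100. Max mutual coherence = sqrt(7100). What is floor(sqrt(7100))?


84^2 = 7056 <= 7100 < 7225 = 85^2, so 84 <= sqrt(7100) < 85.
floor(sqrt(7100)) = 84.

84


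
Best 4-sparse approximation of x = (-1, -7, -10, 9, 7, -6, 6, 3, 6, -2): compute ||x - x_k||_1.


Sorted |x_i| descending: [10, 9, 7, 7, 6, 6, 6, 3, 2, 1]
Keep top 4: [10, 9, 7, 7]
Tail entries: [6, 6, 6, 3, 2, 1]
L1 error = sum of tail = 24.

24


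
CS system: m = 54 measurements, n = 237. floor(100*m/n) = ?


100*m/n = 100*54/237 ≈ 22.7848.
floor = 22.

22


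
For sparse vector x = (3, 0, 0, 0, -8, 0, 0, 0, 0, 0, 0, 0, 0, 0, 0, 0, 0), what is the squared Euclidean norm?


Non-zero entries: [(0, 3), (4, -8)]
Squares: [9, 64]
||x||_2^2 = sum = 73.

73


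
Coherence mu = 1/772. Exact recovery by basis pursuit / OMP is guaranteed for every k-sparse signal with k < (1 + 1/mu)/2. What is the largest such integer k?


1/mu = 772.
1 + 1/mu = 773.
(1 + 1/mu)/2 = 386.5 is not an integer, so k_max = floor(386.5) = 386.

386


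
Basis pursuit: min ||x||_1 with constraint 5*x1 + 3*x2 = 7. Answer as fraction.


Axis intercepts:
  x1 = 7/5, x2 = 0: L1 = 7/5
  x1 = 0, x2 = 7/3: L1 = 7/3
x* = (7/5, 0)
||x*||_1 = 7/5.

7/5


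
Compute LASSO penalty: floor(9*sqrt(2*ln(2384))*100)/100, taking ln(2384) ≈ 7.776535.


ln(2384) ≈ 7.776535.
2*ln(n) ≈ 15.55307.
sqrt(2*ln(n)) ≈ sqrt(15.55307) ≈ 3.943738.
lambda ≈ 9*3.943738 = 35.493642.
floor(lambda*100)/100 = 35.49.

35.49


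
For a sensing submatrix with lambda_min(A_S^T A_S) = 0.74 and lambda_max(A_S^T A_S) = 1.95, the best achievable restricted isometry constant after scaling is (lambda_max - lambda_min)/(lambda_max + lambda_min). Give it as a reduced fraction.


lambda_max - lambda_min = 1.95 - 0.74 = 1.21.
lambda_max + lambda_min = 1.95 + 0.74 = 2.69.
delta = 1.21/2.69 = 121/269.

121/269


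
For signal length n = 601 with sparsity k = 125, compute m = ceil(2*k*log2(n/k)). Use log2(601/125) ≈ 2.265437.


log2(n/k) = log2(601/125) ≈ 2.265437.
2*k*log2(n/k) ≈ 2*125*2.265437 = 566.35925.
m = ceil(566.35925) = 567.

567


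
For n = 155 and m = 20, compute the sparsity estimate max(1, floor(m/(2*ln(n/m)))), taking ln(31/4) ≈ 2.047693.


n/m = 155/20 = 31/4.
ln(n/m) ≈ 2.047693.
2*ln(n/m) ≈ 4.095386.
m/(2*ln(n/m)) ≈ 20/4.095386 ≈ 4.8835.
floor = 4.
k_max = max(1, 4) = 4.

4


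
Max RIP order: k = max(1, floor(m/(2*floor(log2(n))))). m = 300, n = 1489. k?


floor(log2(1489)) = 10.
2*10 = 20.
m/(2*floor(log2(n))) = 300/20 ≈ 15.0.
floor = 15.
k = max(1, 15) = 15.

15


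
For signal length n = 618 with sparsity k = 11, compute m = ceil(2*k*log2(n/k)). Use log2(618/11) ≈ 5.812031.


log2(n/k) = log2(618/11) ≈ 5.812031.
2*k*log2(n/k) ≈ 2*11*5.812031 = 127.864682.
m = ceil(127.864682) = 128.

128


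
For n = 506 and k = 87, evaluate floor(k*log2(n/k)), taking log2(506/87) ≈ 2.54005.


log2(n/k) = log2(506/87) ≈ 2.54005.
k*log2(n/k) ≈ 87*2.54005 = 220.98435.
floor(220.98435) = 220.

220


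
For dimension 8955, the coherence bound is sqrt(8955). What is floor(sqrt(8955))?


94^2 = 8836 <= 8955 < 9025 = 95^2, so 94 <= sqrt(8955) < 95.
floor(sqrt(8955)) = 94.

94


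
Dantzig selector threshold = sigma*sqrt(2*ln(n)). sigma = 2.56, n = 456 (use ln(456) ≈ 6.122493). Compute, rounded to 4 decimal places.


ln(456) ≈ 6.122493.
2*ln(n) ≈ 12.244986.
sqrt(2*ln(n)) ≈ sqrt(12.244986) ≈ 3.499284.
threshold ≈ 2.56*3.499284 = 8.95816704 ≈ 8.9582.

8.9582


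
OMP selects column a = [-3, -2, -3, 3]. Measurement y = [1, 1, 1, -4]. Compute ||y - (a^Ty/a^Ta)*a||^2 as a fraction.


a^T a = 31.
a^T y = -20.
coeff = -20/31 = -20/31.
||r||^2 = 189/31.

189/31


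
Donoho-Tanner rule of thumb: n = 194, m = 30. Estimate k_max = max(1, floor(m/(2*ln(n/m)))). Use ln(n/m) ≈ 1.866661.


n/m = 194/30 = 97/15.
ln(n/m) ≈ 1.866661.
2*ln(n/m) ≈ 3.733322.
m/(2*ln(n/m)) ≈ 30/3.733322 ≈ 8.0357.
floor = 8.
k_max = max(1, 8) = 8.

8


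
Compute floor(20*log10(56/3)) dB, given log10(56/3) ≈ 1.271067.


||x||/||e|| = 56/3.
log10(56/3) ≈ 1.271067.
20*log10(||x||/||e||) ≈ 20*1.271067 = 25.42134.
floor(25.42134) = 25.

25


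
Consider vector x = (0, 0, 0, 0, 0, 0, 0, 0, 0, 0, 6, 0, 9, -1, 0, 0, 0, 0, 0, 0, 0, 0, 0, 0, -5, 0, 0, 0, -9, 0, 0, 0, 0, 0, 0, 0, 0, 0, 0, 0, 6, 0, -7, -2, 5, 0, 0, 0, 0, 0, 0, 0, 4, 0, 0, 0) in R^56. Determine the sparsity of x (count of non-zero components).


Non-zero positions: [10, 12, 13, 24, 28, 40, 42, 43, 44, 52].
Sparsity = 10.

10


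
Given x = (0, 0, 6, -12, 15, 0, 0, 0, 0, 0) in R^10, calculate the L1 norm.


Non-zero entries: [(2, 6), (3, -12), (4, 15)]
Absolute values: [6, 12, 15]
||x||_1 = sum = 33.

33


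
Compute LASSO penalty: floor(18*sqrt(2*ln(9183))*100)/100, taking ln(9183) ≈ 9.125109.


ln(9183) ≈ 9.125109.
2*ln(n) ≈ 18.250218.
sqrt(2*ln(n)) ≈ sqrt(18.250218) ≈ 4.272027.
lambda ≈ 18*4.272027 = 76.896486.
floor(lambda*100)/100 = 76.89.

76.89


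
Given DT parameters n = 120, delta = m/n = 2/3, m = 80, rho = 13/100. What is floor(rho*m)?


m = 2/3*120 = 80.
rho = 13/100.
rho*m = 13/100*80 = 10.4.
k = floor(10.4) = 10.

10


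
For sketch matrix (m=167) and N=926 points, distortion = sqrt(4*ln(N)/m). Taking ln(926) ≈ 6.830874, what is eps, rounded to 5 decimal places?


ln(926) ≈ 6.830874.
4*ln(N)/m ≈ 4*6.830874/167 ≈ 0.16361375.
eps = sqrt(0.16361375) ≈ 0.404492 ≈ 0.40449.

0.40449


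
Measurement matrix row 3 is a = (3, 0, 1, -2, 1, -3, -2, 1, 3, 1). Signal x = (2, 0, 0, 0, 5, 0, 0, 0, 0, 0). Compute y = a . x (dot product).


Non-zero terms: ['3*2', '1*5']
Products: [6, 5]
y = sum = 11.

11


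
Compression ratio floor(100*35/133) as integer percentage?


100*m/n = 100*35/133 ≈ 26.3158.
floor = 26.

26


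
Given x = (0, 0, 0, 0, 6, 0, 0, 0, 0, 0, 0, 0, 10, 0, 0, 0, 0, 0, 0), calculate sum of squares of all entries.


Non-zero entries: [(4, 6), (12, 10)]
Squares: [36, 100]
||x||_2^2 = sum = 136.

136


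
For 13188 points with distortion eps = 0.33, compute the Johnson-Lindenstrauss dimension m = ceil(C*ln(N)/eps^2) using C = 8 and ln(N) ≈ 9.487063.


ln(13188) ≈ 9.487063.
eps^2 = 0.33^2 = 0.1089.
C*ln(N)/eps^2 ≈ 8*9.487063/0.1089 ≈ 696.9376.
m = ceil(696.9376) = 697.

697


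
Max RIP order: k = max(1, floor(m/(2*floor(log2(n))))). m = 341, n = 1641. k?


floor(log2(1641)) = 10.
2*10 = 20.
m/(2*floor(log2(n))) = 341/20 ≈ 17.05.
floor = 17.
k = max(1, 17) = 17.

17


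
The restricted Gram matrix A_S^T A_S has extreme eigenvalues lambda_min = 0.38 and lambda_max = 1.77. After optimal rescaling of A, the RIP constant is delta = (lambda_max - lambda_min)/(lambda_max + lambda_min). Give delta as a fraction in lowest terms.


lambda_max - lambda_min = 1.77 - 0.38 = 1.39.
lambda_max + lambda_min = 1.77 + 0.38 = 2.15.
delta = 1.39/2.15 = 139/215.

139/215


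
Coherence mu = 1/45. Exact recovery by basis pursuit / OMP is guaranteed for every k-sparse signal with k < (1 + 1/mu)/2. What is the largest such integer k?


1/mu = 45.
1 + 1/mu = 46.
(1 + 1/mu)/2 = 23 is an integer and the inequality is strict, so k_max = 23 - 1 = 22.

22


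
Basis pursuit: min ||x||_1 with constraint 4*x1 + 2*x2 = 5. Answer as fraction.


Axis intercepts:
  x1 = 5/4, x2 = 0: L1 = 5/4
  x1 = 0, x2 = 5/2: L1 = 5/2
x* = (5/4, 0)
||x*||_1 = 5/4.

5/4


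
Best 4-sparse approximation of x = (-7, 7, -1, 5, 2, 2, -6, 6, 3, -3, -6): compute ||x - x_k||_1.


Sorted |x_i| descending: [7, 7, 6, 6, 6, 5, 3, 3, 2, 2, 1]
Keep top 4: [7, 7, 6, 6]
Tail entries: [6, 5, 3, 3, 2, 2, 1]
L1 error = sum of tail = 22.

22


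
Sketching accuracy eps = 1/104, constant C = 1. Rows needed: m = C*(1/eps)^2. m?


1/eps = 104.
(1/eps)^2 = 10816.
m = 1*10816 = 10816.

10816


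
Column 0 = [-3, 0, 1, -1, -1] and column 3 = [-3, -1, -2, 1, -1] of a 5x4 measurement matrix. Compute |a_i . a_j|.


Inner product: -3*-3 + 0*-1 + 1*-2 + -1*1 + -1*-1
Products: [9, 0, -2, -1, 1]
Sum = 7.
|dot| = 7.

7


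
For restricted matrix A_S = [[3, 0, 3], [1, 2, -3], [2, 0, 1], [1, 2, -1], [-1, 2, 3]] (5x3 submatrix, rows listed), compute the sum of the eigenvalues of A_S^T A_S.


Sum of eigenvalues of A_S^T A_S = trace(A_S^T A_S) = sum of squared column norms of A_S.
A_S^T A_S diagonal: [16, 12, 29].
trace = 16 + 12 + 29 = 57.

57


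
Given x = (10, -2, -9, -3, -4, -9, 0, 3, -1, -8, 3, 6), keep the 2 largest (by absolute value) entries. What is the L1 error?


Sorted |x_i| descending: [10, 9, 9, 8, 6, 4, 3, 3, 3, 2, 1, 0]
Keep top 2: [10, 9]
Tail entries: [9, 8, 6, 4, 3, 3, 3, 2, 1, 0]
L1 error = sum of tail = 39.

39


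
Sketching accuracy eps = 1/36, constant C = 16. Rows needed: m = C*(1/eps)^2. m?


1/eps = 36.
(1/eps)^2 = 1296.
m = 16*1296 = 20736.

20736


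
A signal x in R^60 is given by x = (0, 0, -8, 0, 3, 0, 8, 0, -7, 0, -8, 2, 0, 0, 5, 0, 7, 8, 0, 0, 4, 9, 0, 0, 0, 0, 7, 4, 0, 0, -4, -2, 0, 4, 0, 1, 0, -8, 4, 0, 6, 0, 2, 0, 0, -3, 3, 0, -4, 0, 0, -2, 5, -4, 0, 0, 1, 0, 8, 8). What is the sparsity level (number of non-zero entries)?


Non-zero positions: [2, 4, 6, 8, 10, 11, 14, 16, 17, 20, 21, 26, 27, 30, 31, 33, 35, 37, 38, 40, 42, 45, 46, 48, 51, 52, 53, 56, 58, 59].
Sparsity = 30.

30


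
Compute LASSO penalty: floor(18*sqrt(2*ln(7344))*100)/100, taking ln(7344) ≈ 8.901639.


ln(7344) ≈ 8.901639.
2*ln(n) ≈ 17.803278.
sqrt(2*ln(n)) ≈ sqrt(17.803278) ≈ 4.219393.
lambda ≈ 18*4.219393 = 75.949074.
floor(lambda*100)/100 = 75.94.

75.94


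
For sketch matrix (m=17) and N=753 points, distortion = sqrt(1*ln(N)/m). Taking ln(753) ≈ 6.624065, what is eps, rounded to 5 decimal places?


ln(753) ≈ 6.624065.
1*ln(N)/m ≈ 1*6.624065/17 ≈ 0.38965088.
eps = sqrt(0.38965088) ≈ 0.6242202 ≈ 0.62422.

0.62422


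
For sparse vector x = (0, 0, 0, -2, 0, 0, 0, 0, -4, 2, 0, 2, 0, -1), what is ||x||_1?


Non-zero entries: [(3, -2), (8, -4), (9, 2), (11, 2), (13, -1)]
Absolute values: [2, 4, 2, 2, 1]
||x||_1 = sum = 11.

11


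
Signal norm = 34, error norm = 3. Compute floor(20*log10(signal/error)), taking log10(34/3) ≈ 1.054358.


||x||/||e|| = 34/3.
log10(34/3) ≈ 1.054358.
20*log10(||x||/||e||) ≈ 20*1.054358 = 21.08716.
floor(21.08716) = 21.

21


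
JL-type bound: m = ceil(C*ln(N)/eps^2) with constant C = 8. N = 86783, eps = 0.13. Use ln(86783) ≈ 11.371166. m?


ln(86783) ≈ 11.371166.
eps^2 = 0.13^2 = 0.0169.
C*ln(N)/eps^2 ≈ 8*11.371166/0.0169 ≈ 5382.8005.
m = ceil(5382.8005) = 5383.

5383


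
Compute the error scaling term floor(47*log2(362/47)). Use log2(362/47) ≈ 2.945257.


log2(n/k) = log2(362/47) ≈ 2.945257.
k*log2(n/k) ≈ 47*2.945257 = 138.427079.
floor(138.427079) = 138.

138


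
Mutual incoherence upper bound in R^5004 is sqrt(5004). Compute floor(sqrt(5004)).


70^2 = 4900 <= 5004 < 5041 = 71^2, so 70 <= sqrt(5004) < 71.
floor(sqrt(5004)) = 70.

70


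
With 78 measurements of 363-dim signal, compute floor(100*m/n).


100*m/n = 100*78/363 ≈ 21.4876.
floor = 21.

21


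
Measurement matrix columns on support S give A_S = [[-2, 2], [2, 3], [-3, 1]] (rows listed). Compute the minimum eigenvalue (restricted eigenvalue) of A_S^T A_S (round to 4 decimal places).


A_S^T A_S = [[17, -1], [-1, 14]].
trace = 31.
det = 237.
disc = trace^2 - 4*det = 961 - 4*237 = 13.
sqrt(13) ≈ 3.605551.
lam_min = (31 - sqrt(13))/2 ≈ (31 - 3.605551)/2 = 13.6972245 ≈ 13.6972.

13.6972
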